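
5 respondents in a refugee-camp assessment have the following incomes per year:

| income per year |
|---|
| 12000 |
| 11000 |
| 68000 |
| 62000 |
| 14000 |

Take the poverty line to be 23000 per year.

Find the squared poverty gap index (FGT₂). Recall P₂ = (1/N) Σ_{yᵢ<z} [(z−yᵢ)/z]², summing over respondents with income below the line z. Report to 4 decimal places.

0.1308

Incomes under z: 11000, 12000, 14000 (q = 3 of N = 5).
Shortfall ratios: (23000−11000)/23000 = 0.5217; (23000−12000)/23000 = 0.4783; (23000−14000)/23000 = 0.3913.
Squared: 0.2722; 0.2287; 0.1531.
Sum = 0.654064; P₂ = 0.654064 / 5 = 0.1308.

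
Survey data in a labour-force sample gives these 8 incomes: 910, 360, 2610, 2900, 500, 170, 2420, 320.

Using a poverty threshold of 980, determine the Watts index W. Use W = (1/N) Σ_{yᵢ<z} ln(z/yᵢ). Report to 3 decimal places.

Poor units: 170, 320, 360, 500, 910 (q = 5 of N = 8).
Log shortfalls: ln(980/170) = 1.7518; ln(980/320) = 1.1192; ln(980/360) = 1.0014; ln(980/500) = 0.6729; ln(980/910) = 0.0741.
W = 4.619487 / 8 = 0.577.

0.577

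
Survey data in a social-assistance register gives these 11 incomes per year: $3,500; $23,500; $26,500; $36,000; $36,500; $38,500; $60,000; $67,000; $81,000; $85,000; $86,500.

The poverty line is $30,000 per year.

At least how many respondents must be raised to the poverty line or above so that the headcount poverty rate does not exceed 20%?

3 of the 11 respondents are poor, so H = 3/11 = 0.273.
A headcount ratio of at most 20% allows at most ⌊0.20 × 11⌋ = 2 poor respondents.
So at least 3 − 2 = 1 must be lifted.

1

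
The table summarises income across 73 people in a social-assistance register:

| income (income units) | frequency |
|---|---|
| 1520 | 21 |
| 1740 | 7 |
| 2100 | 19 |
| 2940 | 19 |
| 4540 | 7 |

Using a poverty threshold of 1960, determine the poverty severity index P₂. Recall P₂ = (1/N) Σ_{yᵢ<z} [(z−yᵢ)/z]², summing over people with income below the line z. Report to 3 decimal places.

Incomes under z: 21×1520, 7×1740 (q = 28 of N = 73).
Normalized shortfalls: (1960−1520)/1960 = 0.2245 (×21); (1960−1740)/1960 = 0.1122 (×7).
Squared: 0.0504 (×21); 0.0126 (×7).
Sum = 1.146501; P₂ = 1.146501 / 73 = 0.016.

0.016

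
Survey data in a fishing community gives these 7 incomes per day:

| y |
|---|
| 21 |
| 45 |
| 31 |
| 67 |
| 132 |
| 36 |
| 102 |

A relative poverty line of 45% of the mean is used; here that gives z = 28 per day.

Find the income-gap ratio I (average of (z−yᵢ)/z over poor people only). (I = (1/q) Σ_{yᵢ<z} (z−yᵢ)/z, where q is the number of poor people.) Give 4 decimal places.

0.2500

Below the line: 21 (q = 1 of N = 7).
Shortfall ratios (z−y)/z: 0.2500; sum = 0.250000.
The income-gap ratio divides by q (the poor only): 0.250000 / 1 = 0.2500.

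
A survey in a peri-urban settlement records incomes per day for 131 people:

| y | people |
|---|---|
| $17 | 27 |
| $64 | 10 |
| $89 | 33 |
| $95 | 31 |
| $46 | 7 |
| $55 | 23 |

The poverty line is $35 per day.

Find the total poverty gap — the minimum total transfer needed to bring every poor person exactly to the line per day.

Poor units: 27×$17 (q = 27 of N = 131).
Individual gaps: 27×(35−17) = 486.
Aggregate gap = $486.

$486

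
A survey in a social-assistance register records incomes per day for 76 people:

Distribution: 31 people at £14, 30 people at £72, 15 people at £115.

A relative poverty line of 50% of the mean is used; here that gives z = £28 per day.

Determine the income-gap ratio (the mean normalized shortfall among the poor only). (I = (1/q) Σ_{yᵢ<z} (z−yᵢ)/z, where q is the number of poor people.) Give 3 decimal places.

Poor units: 31×£14 (q = 31 of N = 76).
Relative gaps: 0.5000 (×31); sum = 15.500000.
I averages over the q = 31 poor units only: 15.500000 / 31 = 0.500.

0.500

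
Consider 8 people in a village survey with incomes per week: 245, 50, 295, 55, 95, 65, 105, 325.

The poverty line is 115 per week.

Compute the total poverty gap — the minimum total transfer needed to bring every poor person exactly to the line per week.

Below the line: 50, 55, 65, 95, 105 (q = 5 of N = 8).
Individual gaps: 115−50 = 65; 115−55 = 60; 115−65 = 50; 115−95 = 20; 115−105 = 10.
Aggregate gap = 205.

205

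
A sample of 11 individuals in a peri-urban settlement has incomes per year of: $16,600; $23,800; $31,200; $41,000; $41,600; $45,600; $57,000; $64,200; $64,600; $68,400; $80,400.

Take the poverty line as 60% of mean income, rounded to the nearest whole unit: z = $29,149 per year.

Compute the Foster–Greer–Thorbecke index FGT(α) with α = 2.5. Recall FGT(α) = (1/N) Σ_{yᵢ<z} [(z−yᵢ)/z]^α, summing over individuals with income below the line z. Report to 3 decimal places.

Below z: $16,600, $23,800 (q = 2 of N = 11).
Gap ratios (z−y)/z: (29149−16600)/29149 = 0.4305; (29149−23800)/29149 = 0.1835.
Raised to α = 2.5: 0.12161; 0.01443.
Sum = 0.136034; FGT(2.5) = 0.136034 / 11 = 0.012.

0.012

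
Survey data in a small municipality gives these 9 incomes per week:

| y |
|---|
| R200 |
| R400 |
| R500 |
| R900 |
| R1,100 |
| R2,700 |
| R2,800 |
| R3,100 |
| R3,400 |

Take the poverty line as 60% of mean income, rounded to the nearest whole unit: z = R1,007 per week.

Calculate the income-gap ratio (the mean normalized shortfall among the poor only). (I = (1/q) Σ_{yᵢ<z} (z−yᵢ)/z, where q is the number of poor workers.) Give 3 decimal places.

0.503

Incomes under z: R200, R400, R500, R900 (q = 4 of N = 9).
Shortfall ratios (z−y)/z: 0.8014, 0.6028, 0.5035, 0.1063; sum = 2.013903.
The income-gap ratio divides by q (the poor only): 2.013903 / 4 = 0.503.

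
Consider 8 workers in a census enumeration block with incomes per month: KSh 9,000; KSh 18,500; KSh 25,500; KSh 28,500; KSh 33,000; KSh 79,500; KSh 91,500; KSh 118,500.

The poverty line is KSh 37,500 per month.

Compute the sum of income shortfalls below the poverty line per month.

KSh 73,000

Poor units: KSh 9,000, KSh 18,500, KSh 25,500, KSh 28,500, KSh 33,000 (q = 5 of N = 8).
Individual gaps: 37500−9000 = 28500; 37500−18500 = 19000; 37500−25500 = 12000; 37500−28500 = 9000; 37500−33000 = 4500.
Aggregate gap = KSh 73,000.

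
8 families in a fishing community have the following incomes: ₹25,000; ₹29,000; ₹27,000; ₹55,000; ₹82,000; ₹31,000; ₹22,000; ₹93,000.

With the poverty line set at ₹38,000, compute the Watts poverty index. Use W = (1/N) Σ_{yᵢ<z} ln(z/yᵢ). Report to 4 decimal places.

0.2226

Below the line: ₹22,000, ₹25,000, ₹27,000, ₹29,000, ₹31,000 (q = 5 of N = 8).
Log shortfalls: ln(38000/22000) = 0.5465; ln(38000/25000) = 0.4187; ln(38000/27000) = 0.3417; ln(38000/29000) = 0.2703; ln(38000/31000) = 0.2036.
W = 1.780893 / 8 = 0.2226.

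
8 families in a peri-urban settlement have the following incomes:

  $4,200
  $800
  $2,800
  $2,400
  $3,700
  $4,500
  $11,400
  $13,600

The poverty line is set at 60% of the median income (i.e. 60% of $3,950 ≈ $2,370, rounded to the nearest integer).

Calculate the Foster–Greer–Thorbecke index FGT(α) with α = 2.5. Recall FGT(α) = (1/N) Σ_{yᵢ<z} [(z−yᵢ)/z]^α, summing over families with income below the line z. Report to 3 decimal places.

0.045

Below the line: $800 (q = 1 of N = 8).
Shortfall ratios: (2370−800)/2370 = 0.6624.
Raised to α = 2.5: 0.35717.
Sum = 0.357173; FGT(2.5) = 0.357173 / 8 = 0.045.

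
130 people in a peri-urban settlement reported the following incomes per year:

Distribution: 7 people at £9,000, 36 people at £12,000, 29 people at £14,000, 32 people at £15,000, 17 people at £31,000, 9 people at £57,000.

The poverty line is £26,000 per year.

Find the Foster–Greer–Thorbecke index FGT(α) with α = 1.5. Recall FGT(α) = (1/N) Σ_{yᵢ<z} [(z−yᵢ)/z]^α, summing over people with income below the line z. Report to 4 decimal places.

0.2756

Below the line: 7×£9,000, 36×£12,000, 29×£14,000, 32×£15,000 (q = 104 of N = 130).
Relative gaps: (26000−9000)/26000 = 0.6538 (×7); (26000−12000)/26000 = 0.5385 (×36); (26000−14000)/26000 = 0.4615 (×29); (26000−15000)/26000 = 0.4231 (×32).
Raised to α = 1.5: 0.52870 (×7); 0.39512 (×36); 0.31355 (×29); 0.27519 (×32).
Sum = 35.824415; FGT(1.5) = 35.824415 / 130 = 0.2756.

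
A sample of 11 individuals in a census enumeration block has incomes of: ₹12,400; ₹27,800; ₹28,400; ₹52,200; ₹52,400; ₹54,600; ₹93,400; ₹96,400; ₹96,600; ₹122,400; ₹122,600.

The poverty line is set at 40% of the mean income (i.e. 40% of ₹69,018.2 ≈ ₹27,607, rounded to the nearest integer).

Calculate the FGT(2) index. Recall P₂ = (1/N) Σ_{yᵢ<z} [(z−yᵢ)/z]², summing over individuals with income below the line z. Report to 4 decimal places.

0.0276

Poor units: ₹12,400 (q = 1 of N = 11).
Normalized shortfalls: (27607−12400)/27607 = 0.5508.
Squared: 0.3034.
Sum = 0.303423; P₂ = 0.303423 / 11 = 0.0276.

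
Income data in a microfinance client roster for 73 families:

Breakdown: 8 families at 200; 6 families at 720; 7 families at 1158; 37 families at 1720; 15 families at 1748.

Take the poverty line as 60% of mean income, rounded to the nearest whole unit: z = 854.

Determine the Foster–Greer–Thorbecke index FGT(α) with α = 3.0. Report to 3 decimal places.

Incomes under z: 8×200, 6×720 (q = 14 of N = 73).
Gap ratios (z−y)/z: (854−200)/854 = 0.7658 (×8); (854−720)/854 = 0.1569 (×6).
Raised to α = 3.0: 0.44912 (×8); 0.00386 (×6).
Sum = 3.616116; FGT(3.0) = 3.616116 / 73 = 0.050.

0.050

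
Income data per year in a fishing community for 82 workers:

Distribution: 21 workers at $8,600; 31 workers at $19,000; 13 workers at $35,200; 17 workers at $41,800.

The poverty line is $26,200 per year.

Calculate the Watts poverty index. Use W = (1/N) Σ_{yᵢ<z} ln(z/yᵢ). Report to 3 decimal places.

Below z: 21×$8,600, 31×$19,000 (q = 52 of N = 82).
Log shortfalls: ln(26200/8600) = 1.1140 (×21); ln(26200/19000) = 0.3213 (×31).
W = 33.354875 / 82 = 0.407.

0.407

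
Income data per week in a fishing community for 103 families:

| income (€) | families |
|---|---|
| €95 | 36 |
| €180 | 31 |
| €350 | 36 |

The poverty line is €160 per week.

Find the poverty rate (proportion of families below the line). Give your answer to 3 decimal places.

0.350

36 of the 103 families have income below €160.
H = 36/103 = 0.350.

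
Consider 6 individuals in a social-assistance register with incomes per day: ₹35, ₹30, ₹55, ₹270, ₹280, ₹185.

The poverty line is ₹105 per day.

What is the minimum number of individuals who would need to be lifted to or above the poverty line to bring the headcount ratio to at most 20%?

2

Currently q = 3 of N = 6 are below the line (H = 0.500).
A headcount ratio of at most 20% allows at most ⌊0.20 × 6⌋ = 1 poor individuals.
So at least 3 − 1 = 2 must be lifted.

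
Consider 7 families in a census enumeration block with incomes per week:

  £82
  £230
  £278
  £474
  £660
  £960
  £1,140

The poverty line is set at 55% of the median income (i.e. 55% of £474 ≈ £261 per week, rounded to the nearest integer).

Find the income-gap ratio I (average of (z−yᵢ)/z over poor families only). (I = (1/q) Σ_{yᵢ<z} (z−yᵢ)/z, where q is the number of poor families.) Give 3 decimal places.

0.402

Below the line: £82, £230 (q = 2 of N = 7).
Shortfall ratios (z−y)/z: 0.6858, 0.1188; sum = 0.804598.
I averages over the q = 2 poor units only: 0.804598 / 2 = 0.402.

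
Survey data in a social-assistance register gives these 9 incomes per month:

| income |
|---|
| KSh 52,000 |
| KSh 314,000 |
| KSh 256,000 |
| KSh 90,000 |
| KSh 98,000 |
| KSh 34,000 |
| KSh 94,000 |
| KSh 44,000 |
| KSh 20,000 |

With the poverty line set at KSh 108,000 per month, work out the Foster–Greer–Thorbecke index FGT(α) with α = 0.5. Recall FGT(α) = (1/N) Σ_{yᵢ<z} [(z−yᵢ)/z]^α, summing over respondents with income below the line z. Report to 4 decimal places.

Poor units: KSh 20,000, KSh 34,000, KSh 44,000, KSh 52,000, KSh 90,000, KSh 94,000, KSh 98,000 (q = 7 of N = 9).
Relative gaps: (108000−20000)/108000 = 0.8148; (108000−34000)/108000 = 0.6852; (108000−44000)/108000 = 0.5926; (108000−52000)/108000 = 0.5185; (108000−90000)/108000 = 0.1667; (108000−94000)/108000 = 0.1296; (108000−98000)/108000 = 0.0926.
Raised to α = 0.5: 0.90267; 0.82776; 0.76980; 0.72008; 0.40825; 0.36004; 0.30429.
Sum = 4.292892; FGT(0.5) = 4.292892 / 9 = 0.4770.

0.4770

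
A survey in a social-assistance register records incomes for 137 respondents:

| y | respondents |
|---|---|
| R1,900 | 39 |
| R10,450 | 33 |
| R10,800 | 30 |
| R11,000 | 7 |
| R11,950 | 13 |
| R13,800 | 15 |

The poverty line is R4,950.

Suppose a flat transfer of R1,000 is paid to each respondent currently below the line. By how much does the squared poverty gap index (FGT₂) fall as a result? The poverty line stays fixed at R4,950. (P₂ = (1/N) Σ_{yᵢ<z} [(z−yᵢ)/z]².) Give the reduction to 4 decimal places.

0.0593

Before: below the line — 39×R1,900; squared poverty gap index (FGT₂) = 0.108077.
After the R1,000 transfer: below the line — 39×R2,900; squared poverty gap index (FGT₂) = 0.048825.
Reduction = 0.108077 − 0.048825 = 0.0593.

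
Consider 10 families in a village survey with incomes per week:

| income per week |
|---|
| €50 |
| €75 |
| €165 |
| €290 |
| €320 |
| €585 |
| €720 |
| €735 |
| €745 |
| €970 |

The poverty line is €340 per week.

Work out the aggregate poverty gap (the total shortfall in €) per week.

€800

Below the line: €50, €75, €165, €290, €320 (q = 5 of N = 10).
Individual gaps: 340−50 = 290; 340−75 = 265; 340−165 = 175; 340−290 = 50; 340−320 = 20.
Aggregate gap = €800.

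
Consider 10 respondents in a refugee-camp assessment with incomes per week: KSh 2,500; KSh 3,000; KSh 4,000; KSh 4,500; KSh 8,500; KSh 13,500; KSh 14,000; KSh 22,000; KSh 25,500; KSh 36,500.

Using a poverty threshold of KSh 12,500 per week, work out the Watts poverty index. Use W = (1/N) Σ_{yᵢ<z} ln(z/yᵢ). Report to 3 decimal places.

Poor units: KSh 2,500, KSh 3,000, KSh 4,000, KSh 4,500, KSh 8,500 (q = 5 of N = 10).
Log gaps: ln(12500/2500) = 1.6094; ln(12500/3000) = 1.4271; ln(12500/4000) = 1.1394; ln(12500/4500) = 1.0217; ln(12500/8500) = 0.3857.
W = 5.583302 / 10 = 0.558.

0.558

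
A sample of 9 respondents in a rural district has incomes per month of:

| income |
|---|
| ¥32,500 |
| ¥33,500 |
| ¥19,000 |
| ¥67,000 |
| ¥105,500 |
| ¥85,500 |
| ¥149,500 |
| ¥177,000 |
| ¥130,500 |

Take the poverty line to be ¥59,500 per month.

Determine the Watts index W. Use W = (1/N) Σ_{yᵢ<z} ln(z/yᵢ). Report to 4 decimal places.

Poor units: ¥19,000, ¥32,500, ¥33,500 (q = 3 of N = 9).
ln(z/y) terms: ln(59500/19000) = 1.1415; ln(59500/32500) = 0.6047; ln(59500/33500) = 0.5744.
W = 2.320704 / 9 = 0.2579.

0.2579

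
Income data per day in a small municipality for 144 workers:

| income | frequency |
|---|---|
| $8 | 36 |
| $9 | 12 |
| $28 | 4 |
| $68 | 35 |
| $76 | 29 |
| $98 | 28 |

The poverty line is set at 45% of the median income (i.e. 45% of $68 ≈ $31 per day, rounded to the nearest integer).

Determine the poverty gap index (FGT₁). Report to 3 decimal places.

0.247

Below z: 36×$8, 12×$9, 4×$28 (q = 52 of N = 144).
Relative gaps: (31−8)/31 = 0.7419 (×36); (31−9)/31 = 0.7097 (×12); (31−28)/31 = 0.0968 (×4).
Σ = 35.612903. Dividing by the full population N = 144 gives P₁ = 0.247.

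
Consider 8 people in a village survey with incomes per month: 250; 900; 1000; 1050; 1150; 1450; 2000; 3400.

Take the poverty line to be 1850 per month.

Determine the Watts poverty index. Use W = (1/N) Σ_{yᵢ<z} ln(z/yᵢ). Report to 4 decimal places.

0.5778

Incomes under z: 250, 900, 1000, 1050, 1150, 1450 (q = 6 of N = 8).
ln(z/y) terms: ln(1850/250) = 2.0015; ln(1850/900) = 0.7205; ln(1850/1000) = 0.6152; ln(1850/1050) = 0.5664; ln(1850/1150) = 0.4754; ln(1850/1450) = 0.2436.
W = 4.622653 / 8 = 0.5778.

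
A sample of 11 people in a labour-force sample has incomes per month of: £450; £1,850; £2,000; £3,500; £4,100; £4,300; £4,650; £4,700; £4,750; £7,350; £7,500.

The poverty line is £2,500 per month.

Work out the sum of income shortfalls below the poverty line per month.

£3,200

Below the line: £450, £1,850, £2,000 (q = 3 of N = 11).
Individual gaps: 2500−450 = 2050; 2500−1850 = 650; 2500−2000 = 500.
Aggregate gap = £3,200.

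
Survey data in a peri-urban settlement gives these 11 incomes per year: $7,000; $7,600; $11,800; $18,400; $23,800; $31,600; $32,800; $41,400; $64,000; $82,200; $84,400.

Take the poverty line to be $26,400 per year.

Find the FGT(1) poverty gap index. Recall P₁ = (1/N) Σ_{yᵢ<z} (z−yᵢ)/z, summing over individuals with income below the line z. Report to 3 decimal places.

0.218

Below the line: $7,000, $7,600, $11,800, $18,400, $23,800 (q = 5 of N = 11).
Normalized shortfalls: (26400−7000)/26400 = 0.7348; (26400−7600)/26400 = 0.7121; (26400−11800)/26400 = 0.5530; (26400−18400)/26400 = 0.3030; (26400−23800)/26400 = 0.0985.
Σ = 2.401515. Dividing by the full population N = 11 gives P₁ = 0.218.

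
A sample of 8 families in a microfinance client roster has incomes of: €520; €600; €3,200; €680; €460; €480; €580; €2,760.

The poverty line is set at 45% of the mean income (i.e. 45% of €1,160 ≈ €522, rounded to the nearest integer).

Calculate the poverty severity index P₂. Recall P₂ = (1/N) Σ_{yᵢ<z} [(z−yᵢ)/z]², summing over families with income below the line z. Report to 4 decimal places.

Poor units: €460, €480, €520 (q = 3 of N = 8).
Relative gaps: (522−460)/522 = 0.1188; (522−480)/522 = 0.0805; (522−520)/522 = 0.0038.
Squared: 0.0141; 0.0065; 0.0000.
Sum = 0.020596; P₂ = 0.020596 / 8 = 0.0026.

0.0026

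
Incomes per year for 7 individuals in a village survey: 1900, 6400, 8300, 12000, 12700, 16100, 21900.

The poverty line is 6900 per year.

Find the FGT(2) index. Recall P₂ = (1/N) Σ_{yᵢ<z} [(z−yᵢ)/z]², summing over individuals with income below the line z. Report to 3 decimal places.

0.076

Incomes under z: 1900, 6400 (q = 2 of N = 7).
Normalized shortfalls: (6900−1900)/6900 = 0.7246; (6900−6400)/6900 = 0.0725.
Squared: 0.5251; 0.0053.
Sum = 0.530351; P₂ = 0.530351 / 7 = 0.076.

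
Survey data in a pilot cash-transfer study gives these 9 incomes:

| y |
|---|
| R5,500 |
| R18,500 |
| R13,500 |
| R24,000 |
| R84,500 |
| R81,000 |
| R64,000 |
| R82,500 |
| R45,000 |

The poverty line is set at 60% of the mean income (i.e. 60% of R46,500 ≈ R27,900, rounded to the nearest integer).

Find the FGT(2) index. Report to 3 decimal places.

0.116

Poor units: R5,500, R13,500, R18,500, R24,000 (q = 4 of N = 9).
Shortfall ratios: (27900−5500)/27900 = 0.8029; (27900−13500)/27900 = 0.5161; (27900−18500)/27900 = 0.3369; (27900−24000)/27900 = 0.1398.
Squared: 0.6446; 0.2664; 0.1135; 0.0195.
Sum = 1.044038; P₂ = 1.044038 / 9 = 0.116.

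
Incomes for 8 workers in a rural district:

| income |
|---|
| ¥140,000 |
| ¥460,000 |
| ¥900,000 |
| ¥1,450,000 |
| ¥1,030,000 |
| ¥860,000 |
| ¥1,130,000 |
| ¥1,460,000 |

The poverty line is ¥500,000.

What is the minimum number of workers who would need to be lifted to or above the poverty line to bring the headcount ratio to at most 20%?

Currently q = 2 of N = 8 are below the line (H = 0.250).
A headcount ratio of at most 20% allows at most ⌊0.20 × 8⌋ = 1 poor workers.
So at least 2 − 1 = 1 must be lifted.

1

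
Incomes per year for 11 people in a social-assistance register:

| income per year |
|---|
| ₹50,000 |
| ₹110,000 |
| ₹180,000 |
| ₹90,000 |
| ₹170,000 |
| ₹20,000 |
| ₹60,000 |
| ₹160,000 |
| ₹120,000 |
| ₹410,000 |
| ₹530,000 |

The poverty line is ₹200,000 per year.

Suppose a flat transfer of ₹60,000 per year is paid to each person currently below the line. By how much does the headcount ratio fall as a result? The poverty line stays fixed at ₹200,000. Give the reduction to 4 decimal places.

0.2727

Before: below the line — ₹20,000, ₹50,000, ₹60,000, ₹90,000, ₹110,000, ₹120,000, ₹160,000, ₹170,000, ₹180,000; headcount ratio = 0.818182.
After the ₹60,000 transfer: below the line — ₹80,000, ₹110,000, ₹120,000, ₹150,000, ₹170,000, ₹180,000; headcount ratio = 0.545455.
Reduction = 0.818182 − 0.545455 = 0.2727.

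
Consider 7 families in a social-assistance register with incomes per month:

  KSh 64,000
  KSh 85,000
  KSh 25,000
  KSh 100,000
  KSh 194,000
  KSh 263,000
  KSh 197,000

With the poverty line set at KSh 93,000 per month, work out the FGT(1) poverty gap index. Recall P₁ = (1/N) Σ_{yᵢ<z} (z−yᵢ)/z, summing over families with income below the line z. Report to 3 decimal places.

Below z: KSh 25,000, KSh 64,000, KSh 85,000 (q = 3 of N = 7).
Relative gaps: (93000−25000)/93000 = 0.7312; (93000−64000)/93000 = 0.3118; (93000−85000)/93000 = 0.0860.
Sum of shortfalls = 1.129032; P₁ averages over all N: 1.129032 / 7 = 0.161.

0.161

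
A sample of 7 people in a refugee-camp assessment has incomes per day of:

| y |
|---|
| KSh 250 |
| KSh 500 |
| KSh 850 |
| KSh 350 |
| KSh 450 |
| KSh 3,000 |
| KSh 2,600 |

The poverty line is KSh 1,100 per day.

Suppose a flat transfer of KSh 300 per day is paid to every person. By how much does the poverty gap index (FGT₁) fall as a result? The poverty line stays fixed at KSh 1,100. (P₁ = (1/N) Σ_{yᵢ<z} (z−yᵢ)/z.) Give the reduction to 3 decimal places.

Before: below the line — KSh 250, KSh 350, KSh 450, KSh 500, KSh 850; poverty gap index (FGT₁) = 0.40260.
After the KSh 300 transfer: below the line — KSh 550, KSh 650, KSh 750, KSh 800; poverty gap index (FGT₁) = 0.21429.
Reduction = 0.40260 − 0.21429 = 0.188.

0.188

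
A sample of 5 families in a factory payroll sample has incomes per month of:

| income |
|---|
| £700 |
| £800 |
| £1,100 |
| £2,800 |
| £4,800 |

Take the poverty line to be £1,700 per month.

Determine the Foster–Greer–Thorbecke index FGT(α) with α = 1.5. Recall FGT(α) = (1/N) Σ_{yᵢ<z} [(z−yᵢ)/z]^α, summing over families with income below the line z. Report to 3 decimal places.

Below z: £700, £800, £1,100 (q = 3 of N = 5).
Shortfall ratios: (1700−700)/1700 = 0.5882; (1700−800)/1700 = 0.5294; (1700−1100)/1700 = 0.3529.
Raised to α = 1.5: 0.45116; 0.38520; 0.20968.
Sum = 1.046038; FGT(1.5) = 1.046038 / 5 = 0.209.

0.209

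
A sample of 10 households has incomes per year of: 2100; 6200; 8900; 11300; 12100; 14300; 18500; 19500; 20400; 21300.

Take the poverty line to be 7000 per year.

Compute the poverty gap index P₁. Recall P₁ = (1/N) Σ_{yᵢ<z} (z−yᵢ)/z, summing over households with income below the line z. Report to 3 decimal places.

0.081

Below z: 2100, 6200 (q = 2 of N = 10).
Gap ratios (z−y)/z: (7000−2100)/7000 = 0.7000; (7000−6200)/7000 = 0.1143.
Sum of shortfalls = 0.814286; P₁ averages over all N: 0.814286 / 10 = 0.081.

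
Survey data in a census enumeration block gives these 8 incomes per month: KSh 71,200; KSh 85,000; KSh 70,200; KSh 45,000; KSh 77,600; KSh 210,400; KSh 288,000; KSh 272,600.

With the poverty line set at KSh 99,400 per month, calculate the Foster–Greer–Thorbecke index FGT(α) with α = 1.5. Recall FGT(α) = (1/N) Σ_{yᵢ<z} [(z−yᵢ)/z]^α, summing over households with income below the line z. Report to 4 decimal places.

Below z: KSh 45,000, KSh 70,200, KSh 71,200, KSh 77,600, KSh 85,000 (q = 5 of N = 8).
Shortfall ratios: (99400−45000)/99400 = 0.5473; (99400−70200)/99400 = 0.2938; (99400−71200)/99400 = 0.2837; (99400−77600)/99400 = 0.2193; (99400−85000)/99400 = 0.1449.
Raised to α = 1.5: 0.40487; 0.15922; 0.15111; 0.10271; 0.05514.
Sum = 0.873050; FGT(1.5) = 0.873050 / 8 = 0.1091.

0.1091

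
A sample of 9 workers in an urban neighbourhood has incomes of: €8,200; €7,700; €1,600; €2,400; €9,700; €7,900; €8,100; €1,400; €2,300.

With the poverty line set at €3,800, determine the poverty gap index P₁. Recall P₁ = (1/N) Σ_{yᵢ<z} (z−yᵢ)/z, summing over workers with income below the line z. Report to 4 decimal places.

0.2193

Below z: €1,400, €1,600, €2,300, €2,400 (q = 4 of N = 9).
Gap ratios (z−y)/z: (3800−1400)/3800 = 0.6316; (3800−1600)/3800 = 0.5789; (3800−2300)/3800 = 0.3947; (3800−2400)/3800 = 0.3684.
Sum of shortfalls = 1.973684; P₁ averages over all N: 1.973684 / 9 = 0.2193.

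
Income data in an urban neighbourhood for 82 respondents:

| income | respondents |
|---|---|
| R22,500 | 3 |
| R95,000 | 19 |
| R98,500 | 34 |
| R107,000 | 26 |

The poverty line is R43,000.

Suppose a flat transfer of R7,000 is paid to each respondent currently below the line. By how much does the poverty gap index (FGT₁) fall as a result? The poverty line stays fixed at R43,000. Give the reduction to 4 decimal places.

Before: below the line — 3×R22,500; poverty gap index (FGT₁) = 0.017442.
After the R7,000 transfer: below the line — 3×R29,500; poverty gap index (FGT₁) = 0.011486.
Reduction = 0.017442 − 0.011486 = 0.0060.

0.0060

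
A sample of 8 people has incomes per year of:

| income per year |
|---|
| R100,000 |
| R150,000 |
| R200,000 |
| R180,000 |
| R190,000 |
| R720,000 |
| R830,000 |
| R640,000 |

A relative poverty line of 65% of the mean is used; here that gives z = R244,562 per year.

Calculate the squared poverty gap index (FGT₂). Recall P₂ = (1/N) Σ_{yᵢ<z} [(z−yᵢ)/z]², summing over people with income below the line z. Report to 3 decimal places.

Below the line: R100,000, R150,000, R180,000, R190,000, R200,000 (q = 5 of N = 8).
Relative gaps: (244562−100000)/244562 = 0.5911; (244562−150000)/244562 = 0.3867; (244562−180000)/244562 = 0.2640; (244562−190000)/244562 = 0.2231; (244562−200000)/244562 = 0.1822.
Squared: 0.3494; 0.1495; 0.0697; 0.0498; 0.0332.
Sum = 0.651577; P₂ = 0.651577 / 8 = 0.081.

0.081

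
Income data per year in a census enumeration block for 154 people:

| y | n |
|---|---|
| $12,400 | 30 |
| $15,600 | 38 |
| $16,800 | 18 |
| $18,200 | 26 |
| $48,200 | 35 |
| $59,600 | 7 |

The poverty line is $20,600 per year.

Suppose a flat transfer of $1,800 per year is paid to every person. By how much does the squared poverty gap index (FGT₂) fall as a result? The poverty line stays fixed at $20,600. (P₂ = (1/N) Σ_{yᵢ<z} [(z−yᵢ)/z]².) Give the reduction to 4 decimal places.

Before: below the line — 30×$12,400, 38×$15,600, 18×$16,800, 26×$18,200; squared poverty gap index (FGT₂) = 0.051673.
After the $1,800 transfer: below the line — 30×$14,200, 38×$17,400, 18×$18,600, 26×$20,000; squared poverty gap index (FGT₂) = 0.026002.
Reduction = 0.051673 − 0.026002 = 0.0257.

0.0257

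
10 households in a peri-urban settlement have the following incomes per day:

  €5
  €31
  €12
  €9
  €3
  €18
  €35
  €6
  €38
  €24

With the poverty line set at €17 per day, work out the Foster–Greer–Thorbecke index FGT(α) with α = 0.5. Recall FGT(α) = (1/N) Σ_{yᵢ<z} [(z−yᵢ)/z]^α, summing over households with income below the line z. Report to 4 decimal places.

Poor units: €3, €5, €6, €9, €12 (q = 5 of N = 10).
Normalized shortfalls: (17−3)/17 = 0.8235; (17−5)/17 = 0.7059; (17−6)/17 = 0.6471; (17−9)/17 = 0.4706; (17−12)/17 = 0.2941.
Raised to α = 0.5: 0.90749; 0.84017; 0.80440; 0.68599; 0.54233.
Sum = 3.780373; FGT(0.5) = 3.780373 / 10 = 0.3780.

0.3780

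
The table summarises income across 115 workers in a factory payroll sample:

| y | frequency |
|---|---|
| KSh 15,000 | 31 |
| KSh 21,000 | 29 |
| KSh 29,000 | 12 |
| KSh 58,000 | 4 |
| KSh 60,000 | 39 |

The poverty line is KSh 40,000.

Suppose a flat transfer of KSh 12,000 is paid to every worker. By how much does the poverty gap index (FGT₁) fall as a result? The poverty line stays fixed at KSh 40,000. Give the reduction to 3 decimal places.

0.185

Before: below the line — 31×KSh 15,000, 29×KSh 21,000, 12×KSh 29,000; poverty gap index (FGT₁) = 0.31696.
After the KSh 12,000 transfer: below the line — 31×KSh 27,000, 29×KSh 33,000; poverty gap index (FGT₁) = 0.13174.
Reduction = 0.31696 − 0.13174 = 0.185.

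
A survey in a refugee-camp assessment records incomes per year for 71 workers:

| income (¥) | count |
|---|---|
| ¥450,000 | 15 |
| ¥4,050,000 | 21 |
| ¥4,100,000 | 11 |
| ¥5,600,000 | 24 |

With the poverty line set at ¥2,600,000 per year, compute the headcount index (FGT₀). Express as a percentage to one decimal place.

15 of the 71 workers have income below ¥2,600,000.
H = 15/71 = 21.1%.

21.1%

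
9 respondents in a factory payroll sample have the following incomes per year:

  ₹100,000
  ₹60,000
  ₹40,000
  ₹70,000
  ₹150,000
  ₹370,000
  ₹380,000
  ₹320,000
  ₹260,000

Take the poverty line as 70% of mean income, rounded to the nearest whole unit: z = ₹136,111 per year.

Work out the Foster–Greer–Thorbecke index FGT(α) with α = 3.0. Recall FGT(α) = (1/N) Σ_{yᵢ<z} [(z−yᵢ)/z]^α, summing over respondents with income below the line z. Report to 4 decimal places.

Poor units: ₹40,000, ₹60,000, ₹70,000, ₹100,000 (q = 4 of N = 9).
Normalized shortfalls: (136111−40000)/136111 = 0.7061; (136111−60000)/136111 = 0.5592; (136111−70000)/136111 = 0.4857; (136111−100000)/136111 = 0.2653.
Raised to α = 3.0: 0.35208; 0.17485; 0.11459; 0.01867.
Sum = 0.660190; FGT(3.0) = 0.660190 / 9 = 0.0734.

0.0734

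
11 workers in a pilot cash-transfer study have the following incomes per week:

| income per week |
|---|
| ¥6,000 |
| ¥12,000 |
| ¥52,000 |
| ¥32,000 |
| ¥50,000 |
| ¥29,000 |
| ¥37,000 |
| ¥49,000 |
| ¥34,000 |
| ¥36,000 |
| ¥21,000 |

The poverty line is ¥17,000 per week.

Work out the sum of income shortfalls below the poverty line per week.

Incomes under z: ¥6,000, ¥12,000 (q = 2 of N = 11).
Individual gaps: 17000−6000 = 11000; 17000−12000 = 5000.
Aggregate gap = ¥16,000.

¥16,000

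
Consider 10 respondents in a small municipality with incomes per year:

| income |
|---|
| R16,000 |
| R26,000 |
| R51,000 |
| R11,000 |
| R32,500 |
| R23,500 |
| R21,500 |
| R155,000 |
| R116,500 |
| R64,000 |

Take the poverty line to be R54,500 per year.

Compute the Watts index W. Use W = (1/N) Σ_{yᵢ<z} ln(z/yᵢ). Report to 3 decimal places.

Below the line: R11,000, R16,000, R21,500, R23,500, R26,000, R32,500, R51,000 (q = 7 of N = 10).
ln(z/y) terms: ln(54500/11000) = 1.6003; ln(54500/16000) = 1.2256; ln(54500/21500) = 0.9301; ln(54500/23500) = 0.8412; ln(54500/26000) = 0.7401; ln(54500/32500) = 0.5170; ln(54500/51000) = 0.0664.
W = 5.920705 / 10 = 0.592.

0.592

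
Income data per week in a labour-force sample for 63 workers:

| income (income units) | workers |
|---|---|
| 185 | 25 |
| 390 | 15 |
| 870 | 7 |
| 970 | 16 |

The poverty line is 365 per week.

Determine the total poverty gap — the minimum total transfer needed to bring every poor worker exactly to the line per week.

Incomes under z: 25×185 (q = 25 of N = 63).
Individual gaps: 25×(365−185) = 4500.
Aggregate gap = 4500.

4500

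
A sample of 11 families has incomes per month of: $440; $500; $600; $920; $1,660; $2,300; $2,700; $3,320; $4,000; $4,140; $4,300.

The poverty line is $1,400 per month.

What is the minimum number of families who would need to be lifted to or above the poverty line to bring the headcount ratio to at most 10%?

4 of the 11 families are poor, so H = 4/11 = 0.364.
A headcount ratio of at most 10% allows at most ⌊0.10 × 11⌋ = 1 poor families.
So at least 4 − 1 = 3 must be lifted.

3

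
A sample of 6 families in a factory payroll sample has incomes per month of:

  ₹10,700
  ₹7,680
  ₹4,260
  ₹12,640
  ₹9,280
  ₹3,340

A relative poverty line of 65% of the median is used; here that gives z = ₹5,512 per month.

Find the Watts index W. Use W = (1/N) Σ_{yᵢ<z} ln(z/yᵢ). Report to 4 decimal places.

0.1264

Poor units: ₹3,340, ₹4,260 (q = 2 of N = 6).
Log shortfalls: ln(5512/3340) = 0.5010; ln(5512/4260) = 0.2577.
W = 0.758615 / 6 = 0.1264.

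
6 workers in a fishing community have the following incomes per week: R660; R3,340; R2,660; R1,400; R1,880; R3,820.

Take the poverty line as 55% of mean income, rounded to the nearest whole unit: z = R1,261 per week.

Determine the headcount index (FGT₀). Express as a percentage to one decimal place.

1 of the 6 workers have income below R1,261.
H = 1/6 = 16.7%.

16.7%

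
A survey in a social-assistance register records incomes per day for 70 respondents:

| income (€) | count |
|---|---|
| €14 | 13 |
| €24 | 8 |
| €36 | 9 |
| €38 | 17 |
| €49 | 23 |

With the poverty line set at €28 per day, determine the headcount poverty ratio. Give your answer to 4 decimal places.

21 of the 70 respondents have income below €28.
H = 21/70 = 0.3000.

0.3000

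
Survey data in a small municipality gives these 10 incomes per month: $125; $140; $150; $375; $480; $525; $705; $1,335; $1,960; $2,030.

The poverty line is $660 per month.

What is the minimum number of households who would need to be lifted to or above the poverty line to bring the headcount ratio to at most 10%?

6 of the 10 households are poor, so H = 6/10 = 0.600.
A headcount ratio of at most 10% allows at most ⌊0.10 × 10⌋ = 1 poor households.
So at least 6 − 1 = 5 must be lifted.

5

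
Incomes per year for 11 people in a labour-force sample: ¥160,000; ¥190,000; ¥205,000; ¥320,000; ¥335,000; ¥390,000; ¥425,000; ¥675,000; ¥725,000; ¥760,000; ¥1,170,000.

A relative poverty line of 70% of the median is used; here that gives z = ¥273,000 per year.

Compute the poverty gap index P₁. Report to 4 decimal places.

0.0879

Poor units: ¥160,000, ¥190,000, ¥205,000 (q = 3 of N = 11).
Normalized shortfalls: (273000−160000)/273000 = 0.4139; (273000−190000)/273000 = 0.3040; (273000−205000)/273000 = 0.2491.
Σ = 0.967033. Dividing by the full population N = 11 gives P₁ = 0.0879.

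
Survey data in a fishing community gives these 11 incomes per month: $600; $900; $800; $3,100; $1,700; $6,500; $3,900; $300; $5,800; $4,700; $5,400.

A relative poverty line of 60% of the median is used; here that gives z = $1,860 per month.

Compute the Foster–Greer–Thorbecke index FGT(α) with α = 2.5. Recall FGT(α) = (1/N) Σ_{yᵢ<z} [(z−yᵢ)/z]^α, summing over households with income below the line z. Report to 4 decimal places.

0.1328

Poor units: $300, $600, $800, $900, $1,700 (q = 5 of N = 11).
Normalized shortfalls: (1860−300)/1860 = 0.8387; (1860−600)/1860 = 0.6774; (1860−800)/1860 = 0.5699; (1860−900)/1860 = 0.5161; (1860−1700)/1860 = 0.0860.
Raised to α = 2.5: 0.64421; 0.37770; 0.24518; 0.19138; 0.00217.
Sum = 1.460638; FGT(2.5) = 1.460638 / 11 = 0.1328.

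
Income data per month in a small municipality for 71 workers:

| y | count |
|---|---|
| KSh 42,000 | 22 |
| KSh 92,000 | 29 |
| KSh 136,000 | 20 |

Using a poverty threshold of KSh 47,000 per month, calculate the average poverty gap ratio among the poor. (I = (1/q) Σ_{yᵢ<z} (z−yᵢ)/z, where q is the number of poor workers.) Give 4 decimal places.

0.1064

Poor units: 22×KSh 42,000 (q = 22 of N = 71).
Shortfall ratios (z−y)/z: 0.1064 (×22); sum = 2.340426.
The income-gap ratio divides by q (the poor only): 2.340426 / 22 = 0.1064.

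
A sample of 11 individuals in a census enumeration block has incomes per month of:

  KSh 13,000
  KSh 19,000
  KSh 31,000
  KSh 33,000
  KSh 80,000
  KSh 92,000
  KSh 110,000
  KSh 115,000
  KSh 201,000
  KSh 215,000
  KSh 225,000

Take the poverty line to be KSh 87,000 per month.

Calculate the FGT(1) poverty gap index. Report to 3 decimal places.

0.271

Poor units: KSh 13,000, KSh 19,000, KSh 31,000, KSh 33,000, KSh 80,000 (q = 5 of N = 11).
Shortfall ratios: (87000−13000)/87000 = 0.8506; (87000−19000)/87000 = 0.7816; (87000−31000)/87000 = 0.6437; (87000−33000)/87000 = 0.6207; (87000−80000)/87000 = 0.0805.
Σ = 2.977011. Dividing by the full population N = 11 gives P₁ = 0.271.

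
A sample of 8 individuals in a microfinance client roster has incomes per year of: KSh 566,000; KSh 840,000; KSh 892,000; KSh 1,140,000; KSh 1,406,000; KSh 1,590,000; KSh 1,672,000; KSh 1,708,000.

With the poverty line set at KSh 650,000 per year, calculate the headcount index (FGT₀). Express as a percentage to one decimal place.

1 of the 8 individuals have income below KSh 650,000.
H = 1/8 = 12.5%.

12.5%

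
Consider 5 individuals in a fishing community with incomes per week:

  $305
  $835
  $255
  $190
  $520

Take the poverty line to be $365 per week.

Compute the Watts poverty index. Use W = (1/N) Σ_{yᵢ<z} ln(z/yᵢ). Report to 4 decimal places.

0.2382

Below the line: $190, $255, $305 (q = 3 of N = 5).
Log gaps: ln(365/190) = 0.6529; ln(365/255) = 0.3586; ln(365/305) = 0.1796.
W = 1.191093 / 5 = 0.2382.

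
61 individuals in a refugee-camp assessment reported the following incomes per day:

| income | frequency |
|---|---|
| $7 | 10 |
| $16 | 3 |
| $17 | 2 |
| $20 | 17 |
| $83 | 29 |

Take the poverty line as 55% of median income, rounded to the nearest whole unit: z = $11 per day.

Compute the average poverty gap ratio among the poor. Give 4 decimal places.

Incomes under z: 10×$7 (q = 10 of N = 61).
Relative gaps: 0.3636 (×10); sum = 3.636364.
The income-gap ratio divides by q (the poor only): 3.636364 / 10 = 0.3636.

0.3636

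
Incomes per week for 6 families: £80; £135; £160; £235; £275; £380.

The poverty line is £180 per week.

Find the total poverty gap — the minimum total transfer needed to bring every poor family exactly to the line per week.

£165

Below z: £80, £135, £160 (q = 3 of N = 6).
Individual gaps: 180−80 = 100; 180−135 = 45; 180−160 = 20.
Aggregate gap = £165.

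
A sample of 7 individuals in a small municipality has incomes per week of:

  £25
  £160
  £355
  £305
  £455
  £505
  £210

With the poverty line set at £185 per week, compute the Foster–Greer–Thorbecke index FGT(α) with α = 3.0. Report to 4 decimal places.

0.0928

Below the line: £25, £160 (q = 2 of N = 7).
Relative gaps: (185−25)/185 = 0.8649; (185−160)/185 = 0.1351.
Raised to α = 3.0: 0.64691; 0.00247.
Sum = 0.649379; FGT(3.0) = 0.649379 / 7 = 0.0928.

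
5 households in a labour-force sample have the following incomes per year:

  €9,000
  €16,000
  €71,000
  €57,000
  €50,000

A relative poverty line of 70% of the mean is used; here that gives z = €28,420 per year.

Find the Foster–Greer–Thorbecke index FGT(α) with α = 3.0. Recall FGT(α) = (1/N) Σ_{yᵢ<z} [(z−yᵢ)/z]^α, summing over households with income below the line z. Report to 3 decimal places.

0.081

Poor units: €9,000, €16,000 (q = 2 of N = 5).
Normalized shortfalls: (28420−9000)/28420 = 0.6833; (28420−16000)/28420 = 0.4370.
Raised to α = 3.0: 0.31906; 0.08346.
Sum = 0.402525; FGT(3.0) = 0.402525 / 5 = 0.081.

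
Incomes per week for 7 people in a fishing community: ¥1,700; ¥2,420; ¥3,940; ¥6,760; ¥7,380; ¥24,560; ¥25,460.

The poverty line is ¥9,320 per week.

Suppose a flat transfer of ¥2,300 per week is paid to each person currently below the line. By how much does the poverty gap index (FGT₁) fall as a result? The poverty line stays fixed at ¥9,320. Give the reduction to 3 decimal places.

Before: below the line — ¥1,700, ¥2,420, ¥3,940, ¥6,760, ¥7,380; poverty gap index (FGT₁) = 0.37400.
After the ¥2,300 transfer: below the line — ¥4,000, ¥4,720, ¥6,240, ¥9,060; poverty gap index (FGT₁) = 0.20325.
Reduction = 0.37400 − 0.20325 = 0.171.

0.171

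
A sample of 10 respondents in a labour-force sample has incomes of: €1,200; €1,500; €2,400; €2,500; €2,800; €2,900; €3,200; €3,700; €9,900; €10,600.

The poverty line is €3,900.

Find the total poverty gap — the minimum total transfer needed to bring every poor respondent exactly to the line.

Poor units: €1,200, €1,500, €2,400, €2,500, €2,800, €2,900, €3,200, €3,700 (q = 8 of N = 10).
Individual gaps: 3900−1200 = 2700; 3900−1500 = 2400; 3900−2400 = 1500; 3900−2500 = 1400; 3900−2800 = 1100; 3900−2900 = 1000; 3900−3200 = 700; 3900−3700 = 200.
Aggregate gap = €11,000.

€11,000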